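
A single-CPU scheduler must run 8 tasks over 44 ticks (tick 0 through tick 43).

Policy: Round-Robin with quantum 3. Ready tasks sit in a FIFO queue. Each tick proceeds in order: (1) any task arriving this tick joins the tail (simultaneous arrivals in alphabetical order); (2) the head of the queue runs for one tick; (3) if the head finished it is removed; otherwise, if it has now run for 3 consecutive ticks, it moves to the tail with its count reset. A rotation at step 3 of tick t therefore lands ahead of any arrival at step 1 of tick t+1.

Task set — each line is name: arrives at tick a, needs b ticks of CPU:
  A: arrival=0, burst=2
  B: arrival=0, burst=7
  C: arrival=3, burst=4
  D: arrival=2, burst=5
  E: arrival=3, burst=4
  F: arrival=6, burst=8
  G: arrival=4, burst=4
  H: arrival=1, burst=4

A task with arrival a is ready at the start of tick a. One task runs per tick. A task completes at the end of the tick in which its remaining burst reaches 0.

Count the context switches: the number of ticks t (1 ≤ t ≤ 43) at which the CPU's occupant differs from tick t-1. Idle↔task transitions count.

t=0: queue=[A,B] q_used=0 → run A
t=1: queue=[A,B,H] q_used=1 → run A
t=2: queue=[B,H,D] q_used=0 → run B
t=3: queue=[B,H,D,C,E] q_used=1 → run B
t=4: queue=[B,H,D,C,E,G] q_used=2 → run B
t=5: queue=[H,D,C,E,G,B] q_used=0 → run H
t=6: queue=[H,D,C,E,G,B,F] q_used=1 → run H
t=7: queue=[H,D,C,E,G,B,F] q_used=2 → run H
t=8: queue=[D,C,E,G,B,F,H] q_used=0 → run D
t=9: queue=[D,C,E,G,B,F,H] q_used=1 → run D
t=10: queue=[D,C,E,G,B,F,H] q_used=2 → run D
t=11: queue=[C,E,G,B,F,H,D] q_used=0 → run C
t=12: queue=[C,E,G,B,F,H,D] q_used=1 → run C
t=13: queue=[C,E,G,B,F,H,D] q_used=2 → run C
t=14: queue=[E,G,B,F,H,D,C] q_used=0 → run E
t=15: queue=[E,G,B,F,H,D,C] q_used=1 → run E
t=16: queue=[E,G,B,F,H,D,C] q_used=2 → run E
t=17: queue=[G,B,F,H,D,C,E] q_used=0 → run G
t=18: queue=[G,B,F,H,D,C,E] q_used=1 → run G
t=19: queue=[G,B,F,H,D,C,E] q_used=2 → run G
t=20: queue=[B,F,H,D,C,E,G] q_used=0 → run B
t=21: queue=[B,F,H,D,C,E,G] q_used=1 → run B
t=22: queue=[B,F,H,D,C,E,G] q_used=2 → run B
t=23: queue=[F,H,D,C,E,G,B] q_used=0 → run F
t=24: queue=[F,H,D,C,E,G,B] q_used=1 → run F
t=25: queue=[F,H,D,C,E,G,B] q_used=2 → run F
t=26: queue=[H,D,C,E,G,B,F] q_used=0 → run H
t=27: queue=[D,C,E,G,B,F] q_used=0 → run D
t=28: queue=[D,C,E,G,B,F] q_used=1 → run D
t=29: queue=[C,E,G,B,F] q_used=0 → run C
t=30: queue=[E,G,B,F] q_used=0 → run E
t=31: queue=[G,B,F] q_used=0 → run G
t=32: queue=[B,F] q_used=0 → run B
t=33: queue=[F] q_used=0 → run F
t=34: queue=[F] q_used=1 → run F
t=35: queue=[F] q_used=2 → run F
t=36: queue=[F] q_used=0 → run F
t=37: queue=[F] q_used=1 → run F
t=38: (idle)
t=39: (idle)
t=40: (idle)
t=41: (idle)
t=42: (idle)
t=43: (idle)

context switches = 16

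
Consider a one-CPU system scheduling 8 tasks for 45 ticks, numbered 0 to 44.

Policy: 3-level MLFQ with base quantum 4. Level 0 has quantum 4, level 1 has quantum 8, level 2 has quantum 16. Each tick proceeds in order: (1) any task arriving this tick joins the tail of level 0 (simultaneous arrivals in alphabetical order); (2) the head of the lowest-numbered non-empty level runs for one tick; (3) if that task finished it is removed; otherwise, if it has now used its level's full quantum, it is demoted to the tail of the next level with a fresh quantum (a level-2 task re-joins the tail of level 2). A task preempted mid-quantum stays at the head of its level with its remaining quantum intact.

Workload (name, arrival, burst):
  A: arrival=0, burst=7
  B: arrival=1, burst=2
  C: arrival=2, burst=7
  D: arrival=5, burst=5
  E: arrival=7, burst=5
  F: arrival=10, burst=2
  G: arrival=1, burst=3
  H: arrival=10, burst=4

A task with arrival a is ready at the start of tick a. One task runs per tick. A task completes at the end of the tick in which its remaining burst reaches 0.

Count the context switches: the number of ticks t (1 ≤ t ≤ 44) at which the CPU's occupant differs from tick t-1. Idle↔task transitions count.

t=0: L0/L1/L2 = A/-/- → run A
t=1: L0/L1/L2 = ABG/-/- → run A
t=2: L0/L1/L2 = ABGC/-/- → run A
t=3: L0/L1/L2 = ABGC/-/- → run A
t=4: L0/L1/L2 = BGC/A/- → run B
t=5: L0/L1/L2 = BGCD/A/- → run B
t=6: L0/L1/L2 = GCD/A/- → run G
t=7: L0/L1/L2 = GCDE/A/- → run G
t=8: L0/L1/L2 = GCDE/A/- → run G
t=9: L0/L1/L2 = CDE/A/- → run C
t=10: L0/L1/L2 = CDEFH/A/- → run C
t=11: L0/L1/L2 = CDEFH/A/- → run C
t=12: L0/L1/L2 = CDEFH/A/- → run C
t=13: L0/L1/L2 = DEFH/AC/- → run D
t=14: L0/L1/L2 = DEFH/AC/- → run D
t=15: L0/L1/L2 = DEFH/AC/- → run D
t=16: L0/L1/L2 = DEFH/AC/- → run D
t=17: L0/L1/L2 = EFH/ACD/- → run E
t=18: L0/L1/L2 = EFH/ACD/- → run E
t=19: L0/L1/L2 = EFH/ACD/- → run E
t=20: L0/L1/L2 = EFH/ACD/- → run E
t=21: L0/L1/L2 = FH/ACDE/- → run F
t=22: L0/L1/L2 = FH/ACDE/- → run F
t=23: L0/L1/L2 = H/ACDE/- → run H
t=24: L0/L1/L2 = H/ACDE/- → run H
t=25: L0/L1/L2 = H/ACDE/- → run H
t=26: L0/L1/L2 = H/ACDE/- → run H
t=27: L0/L1/L2 = -/ACDE/- → run A
t=28: L0/L1/L2 = -/ACDE/- → run A
t=29: L0/L1/L2 = -/ACDE/- → run A
t=30: L0/L1/L2 = -/CDE/- → run C
t=31: L0/L1/L2 = -/CDE/- → run C
t=32: L0/L1/L2 = -/CDE/- → run C
t=33: L0/L1/L2 = -/DE/- → run D
t=34: L0/L1/L2 = -/E/- → run E
t=35: (idle)
t=36: (idle)
t=37: (idle)
t=38: (idle)
t=39: (idle)
t=40: (idle)
t=41: (idle)
t=42: (idle)
t=43: (idle)
t=44: (idle)

context switches = 12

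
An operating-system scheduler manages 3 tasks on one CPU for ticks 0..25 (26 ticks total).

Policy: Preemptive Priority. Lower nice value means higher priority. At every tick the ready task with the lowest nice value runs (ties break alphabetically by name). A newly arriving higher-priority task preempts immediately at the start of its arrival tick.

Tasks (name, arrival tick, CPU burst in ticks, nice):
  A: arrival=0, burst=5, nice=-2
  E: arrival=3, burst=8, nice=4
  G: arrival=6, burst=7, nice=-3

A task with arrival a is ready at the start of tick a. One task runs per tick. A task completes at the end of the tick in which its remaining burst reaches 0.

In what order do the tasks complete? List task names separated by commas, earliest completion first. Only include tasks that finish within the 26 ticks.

t=0: ready={A} → run A
t=1: ready={A} → run A
t=2: ready={A} → run A
t=3: ready={A,E} → run A
t=4: ready={A,E} → run A
t=5: ready={E} → run E
t=6: ready={E,G} → run G
t=7: ready={E,G} → run G
t=8: ready={E,G} → run G
t=9: ready={E,G} → run G
t=10: ready={E,G} → run G
t=11: ready={E,G} → run G
t=12: ready={E,G} → run G
t=13: ready={E} → run E
t=14: ready={E} → run E
t=15: ready={E} → run E
t=16: ready={E} → run E
t=17: ready={E} → run E
t=18: ready={E} → run E
t=19: ready={E} → run E
t=20: (idle)
t=21: (idle)
t=22: (idle)
t=23: (idle)
t=24: (idle)
t=25: (idle)

completion order = A, G, E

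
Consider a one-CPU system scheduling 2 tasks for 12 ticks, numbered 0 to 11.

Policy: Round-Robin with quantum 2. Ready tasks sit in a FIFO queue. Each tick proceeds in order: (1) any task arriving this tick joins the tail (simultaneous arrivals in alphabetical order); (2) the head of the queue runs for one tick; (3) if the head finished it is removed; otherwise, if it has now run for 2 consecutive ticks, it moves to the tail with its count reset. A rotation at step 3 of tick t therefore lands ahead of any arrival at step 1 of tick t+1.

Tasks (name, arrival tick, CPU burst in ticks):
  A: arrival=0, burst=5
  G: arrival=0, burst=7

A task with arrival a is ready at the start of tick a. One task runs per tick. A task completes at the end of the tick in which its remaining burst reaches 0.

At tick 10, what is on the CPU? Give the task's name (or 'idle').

running at tick 10 = G

t=0: queue=[A,G] q_used=0 → run A
t=1: queue=[A,G] q_used=1 → run A
t=2: queue=[G,A] q_used=0 → run G
t=3: queue=[G,A] q_used=1 → run G
t=4: queue=[A,G] q_used=0 → run A
t=5: queue=[A,G] q_used=1 → run A
t=6: queue=[G,A] q_used=0 → run G
t=7: queue=[G,A] q_used=1 → run G
t=8: queue=[A,G] q_used=0 → run A
t=9: queue=[G] q_used=0 → run G
t=10: queue=[G] q_used=1 → run G
t=11: queue=[G] q_used=0 → run G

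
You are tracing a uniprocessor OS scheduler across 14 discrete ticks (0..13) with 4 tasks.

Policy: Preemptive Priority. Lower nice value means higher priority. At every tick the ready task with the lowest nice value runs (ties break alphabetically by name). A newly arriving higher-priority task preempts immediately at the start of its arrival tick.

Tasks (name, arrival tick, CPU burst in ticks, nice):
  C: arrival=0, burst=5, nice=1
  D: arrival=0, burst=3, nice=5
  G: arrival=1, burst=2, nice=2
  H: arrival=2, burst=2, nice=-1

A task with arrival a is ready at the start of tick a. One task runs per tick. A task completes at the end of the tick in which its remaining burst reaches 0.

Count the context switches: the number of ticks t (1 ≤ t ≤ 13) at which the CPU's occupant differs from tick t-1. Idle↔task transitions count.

context switches = 5

t=0: ready={C,D} → run C
t=1: ready={C,D,G} → run C
t=2: ready={C,D,G,H} → run H
t=3: ready={C,D,G,H} → run H
t=4: ready={C,D,G} → run C
t=5: ready={C,D,G} → run C
t=6: ready={C,D,G} → run C
t=7: ready={D,G} → run G
t=8: ready={D,G} → run G
t=9: ready={D} → run D
t=10: ready={D} → run D
t=11: ready={D} → run D
t=12: (idle)
t=13: (idle)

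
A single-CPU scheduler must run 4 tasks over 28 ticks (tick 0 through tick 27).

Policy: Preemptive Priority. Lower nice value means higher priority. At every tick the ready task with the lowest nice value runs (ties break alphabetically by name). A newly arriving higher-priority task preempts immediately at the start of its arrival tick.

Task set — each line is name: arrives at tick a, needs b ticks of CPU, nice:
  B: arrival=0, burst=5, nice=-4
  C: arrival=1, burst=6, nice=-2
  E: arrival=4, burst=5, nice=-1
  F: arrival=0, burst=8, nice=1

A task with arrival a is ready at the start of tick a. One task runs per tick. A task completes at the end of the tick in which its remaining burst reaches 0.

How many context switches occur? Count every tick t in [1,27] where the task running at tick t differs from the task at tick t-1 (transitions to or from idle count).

t=0: ready={B,F} → run B
t=1: ready={B,C,F} → run B
t=2: ready={B,C,F} → run B
t=3: ready={B,C,F} → run B
t=4: ready={B,C,E,F} → run B
t=5: ready={C,E,F} → run C
t=6: ready={C,E,F} → run C
t=7: ready={C,E,F} → run C
t=8: ready={C,E,F} → run C
t=9: ready={C,E,F} → run C
t=10: ready={C,E,F} → run C
t=11: ready={E,F} → run E
t=12: ready={E,F} → run E
t=13: ready={E,F} → run E
t=14: ready={E,F} → run E
t=15: ready={E,F} → run E
t=16: ready={F} → run F
t=17: ready={F} → run F
t=18: ready={F} → run F
t=19: ready={F} → run F
t=20: ready={F} → run F
t=21: ready={F} → run F
t=22: ready={F} → run F
t=23: ready={F} → run F
t=24: (idle)
t=25: (idle)
t=26: (idle)
t=27: (idle)

context switches = 4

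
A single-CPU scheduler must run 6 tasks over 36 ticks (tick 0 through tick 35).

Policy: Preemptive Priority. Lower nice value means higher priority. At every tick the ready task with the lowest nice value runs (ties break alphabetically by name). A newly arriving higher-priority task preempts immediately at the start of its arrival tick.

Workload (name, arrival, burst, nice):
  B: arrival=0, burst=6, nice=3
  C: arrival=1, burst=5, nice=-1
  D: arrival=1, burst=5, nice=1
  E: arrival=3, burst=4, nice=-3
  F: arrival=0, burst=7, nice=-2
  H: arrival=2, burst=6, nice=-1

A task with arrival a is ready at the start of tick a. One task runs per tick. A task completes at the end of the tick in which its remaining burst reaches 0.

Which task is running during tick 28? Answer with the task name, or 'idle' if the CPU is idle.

t=0: ready={B,F} → run F
t=1: ready={B,C,D,F} → run F
t=2: ready={B,C,D,F,H} → run F
t=3: ready={B,C,D,E,F,H} → run E
t=4: ready={B,C,D,E,F,H} → run E
t=5: ready={B,C,D,E,F,H} → run E
t=6: ready={B,C,D,E,F,H} → run E
t=7: ready={B,C,D,F,H} → run F
t=8: ready={B,C,D,F,H} → run F
t=9: ready={B,C,D,F,H} → run F
t=10: ready={B,C,D,F,H} → run F
t=11: ready={B,C,D,H} → run C
t=12: ready={B,C,D,H} → run C
t=13: ready={B,C,D,H} → run C
t=14: ready={B,C,D,H} → run C
t=15: ready={B,C,D,H} → run C
t=16: ready={B,D,H} → run H
t=17: ready={B,D,H} → run H
t=18: ready={B,D,H} → run H
t=19: ready={B,D,H} → run H
t=20: ready={B,D,H} → run H
t=21: ready={B,D,H} → run H
t=22: ready={B,D} → run D
t=23: ready={B,D} → run D
t=24: ready={B,D} → run D
t=25: ready={B,D} → run D
t=26: ready={B,D} → run D
t=27: ready={B} → run B
t=28: ready={B} → run B
t=29: ready={B} → run B
t=30: ready={B} → run B
t=31: ready={B} → run B
t=32: ready={B} → run B
t=33: (idle)
t=34: (idle)
t=35: (idle)

running at tick 28 = B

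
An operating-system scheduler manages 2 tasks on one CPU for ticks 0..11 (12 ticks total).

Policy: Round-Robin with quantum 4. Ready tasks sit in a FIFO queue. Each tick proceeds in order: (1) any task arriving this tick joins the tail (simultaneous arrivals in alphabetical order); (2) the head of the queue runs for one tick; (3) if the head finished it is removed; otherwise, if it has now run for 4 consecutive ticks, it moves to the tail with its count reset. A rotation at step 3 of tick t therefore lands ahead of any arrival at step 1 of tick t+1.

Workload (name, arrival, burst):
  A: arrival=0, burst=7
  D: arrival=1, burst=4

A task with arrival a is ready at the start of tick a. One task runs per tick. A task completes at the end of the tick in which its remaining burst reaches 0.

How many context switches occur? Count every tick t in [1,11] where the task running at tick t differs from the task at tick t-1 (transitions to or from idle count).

t=0: queue=[A] q_used=0 → run A
t=1: queue=[A,D] q_used=1 → run A
t=2: queue=[A,D] q_used=2 → run A
t=3: queue=[A,D] q_used=3 → run A
t=4: queue=[D,A] q_used=0 → run D
t=5: queue=[D,A] q_used=1 → run D
t=6: queue=[D,A] q_used=2 → run D
t=7: queue=[D,A] q_used=3 → run D
t=8: queue=[A] q_used=0 → run A
t=9: queue=[A] q_used=1 → run A
t=10: queue=[A] q_used=2 → run A
t=11: (idle)

context switches = 3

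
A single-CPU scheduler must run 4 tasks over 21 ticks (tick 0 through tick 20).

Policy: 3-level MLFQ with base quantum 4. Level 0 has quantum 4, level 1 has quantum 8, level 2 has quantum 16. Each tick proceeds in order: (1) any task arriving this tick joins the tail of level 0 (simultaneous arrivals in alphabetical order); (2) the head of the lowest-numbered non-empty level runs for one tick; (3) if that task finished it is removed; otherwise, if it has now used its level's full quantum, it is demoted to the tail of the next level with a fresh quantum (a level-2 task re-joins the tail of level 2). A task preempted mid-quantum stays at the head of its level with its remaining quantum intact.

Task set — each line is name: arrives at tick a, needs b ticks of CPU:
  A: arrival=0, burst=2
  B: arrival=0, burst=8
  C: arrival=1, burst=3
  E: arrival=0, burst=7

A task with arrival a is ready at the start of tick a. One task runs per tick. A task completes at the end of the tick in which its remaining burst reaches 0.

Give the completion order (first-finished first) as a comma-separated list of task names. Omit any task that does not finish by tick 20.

completion order = A, C, B, E

t=0: L0/L1/L2 = ABE/-/- → run A
t=1: L0/L1/L2 = ABEC/-/- → run A
t=2: L0/L1/L2 = BEC/-/- → run B
t=3: L0/L1/L2 = BEC/-/- → run B
t=4: L0/L1/L2 = BEC/-/- → run B
t=5: L0/L1/L2 = BEC/-/- → run B
t=6: L0/L1/L2 = EC/B/- → run E
t=7: L0/L1/L2 = EC/B/- → run E
t=8: L0/L1/L2 = EC/B/- → run E
t=9: L0/L1/L2 = EC/B/- → run E
t=10: L0/L1/L2 = C/BE/- → run C
t=11: L0/L1/L2 = C/BE/- → run C
t=12: L0/L1/L2 = C/BE/- → run C
t=13: L0/L1/L2 = -/BE/- → run B
t=14: L0/L1/L2 = -/BE/- → run B
t=15: L0/L1/L2 = -/BE/- → run B
t=16: L0/L1/L2 = -/BE/- → run B
t=17: L0/L1/L2 = -/E/- → run E
t=18: L0/L1/L2 = -/E/- → run E
t=19: L0/L1/L2 = -/E/- → run E
t=20: (idle)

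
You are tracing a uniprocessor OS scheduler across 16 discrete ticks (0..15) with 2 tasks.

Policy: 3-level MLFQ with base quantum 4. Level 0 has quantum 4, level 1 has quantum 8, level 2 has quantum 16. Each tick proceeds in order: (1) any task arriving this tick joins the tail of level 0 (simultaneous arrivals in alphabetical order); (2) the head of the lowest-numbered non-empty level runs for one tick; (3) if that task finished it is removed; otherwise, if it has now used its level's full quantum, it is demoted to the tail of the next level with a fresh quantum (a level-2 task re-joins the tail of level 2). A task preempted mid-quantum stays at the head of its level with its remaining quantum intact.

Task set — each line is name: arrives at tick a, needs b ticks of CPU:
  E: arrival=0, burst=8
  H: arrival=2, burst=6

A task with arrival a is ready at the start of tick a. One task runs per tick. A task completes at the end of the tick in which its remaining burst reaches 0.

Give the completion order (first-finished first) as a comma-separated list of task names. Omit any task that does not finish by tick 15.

completion order = E, H

t=0: L0/L1/L2 = E/-/- → run E
t=1: L0/L1/L2 = E/-/- → run E
t=2: L0/L1/L2 = EH/-/- → run E
t=3: L0/L1/L2 = EH/-/- → run E
t=4: L0/L1/L2 = H/E/- → run H
t=5: L0/L1/L2 = H/E/- → run H
t=6: L0/L1/L2 = H/E/- → run H
t=7: L0/L1/L2 = H/E/- → run H
t=8: L0/L1/L2 = -/EH/- → run E
t=9: L0/L1/L2 = -/EH/- → run E
t=10: L0/L1/L2 = -/EH/- → run E
t=11: L0/L1/L2 = -/EH/- → run E
t=12: L0/L1/L2 = -/H/- → run H
t=13: L0/L1/L2 = -/H/- → run H
t=14: (idle)
t=15: (idle)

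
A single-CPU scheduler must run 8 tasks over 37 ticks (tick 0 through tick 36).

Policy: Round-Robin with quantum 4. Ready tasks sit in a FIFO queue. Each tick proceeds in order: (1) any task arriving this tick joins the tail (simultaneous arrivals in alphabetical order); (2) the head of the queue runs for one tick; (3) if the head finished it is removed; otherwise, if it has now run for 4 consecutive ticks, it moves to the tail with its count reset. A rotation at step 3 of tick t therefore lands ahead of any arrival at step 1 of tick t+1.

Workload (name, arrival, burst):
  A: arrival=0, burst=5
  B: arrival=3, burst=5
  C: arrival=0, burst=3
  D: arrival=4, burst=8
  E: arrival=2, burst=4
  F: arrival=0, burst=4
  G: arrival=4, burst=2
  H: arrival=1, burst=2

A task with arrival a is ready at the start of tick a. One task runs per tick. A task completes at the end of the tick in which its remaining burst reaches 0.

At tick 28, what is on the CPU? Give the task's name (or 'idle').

running at tick 28 = B

t=0: queue=[A,C,F] q_used=0 → run A
t=1: queue=[A,C,F,H] q_used=1 → run A
t=2: queue=[A,C,F,H,E] q_used=2 → run A
t=3: queue=[A,C,F,H,E,B] q_used=3 → run A
t=4: queue=[C,F,H,E,B,A,D,G] q_used=0 → run C
t=5: queue=[C,F,H,E,B,A,D,G] q_used=1 → run C
t=6: queue=[C,F,H,E,B,A,D,G] q_used=2 → run C
t=7: queue=[F,H,E,B,A,D,G] q_used=0 → run F
t=8: queue=[F,H,E,B,A,D,G] q_used=1 → run F
t=9: queue=[F,H,E,B,A,D,G] q_used=2 → run F
t=10: queue=[F,H,E,B,A,D,G] q_used=3 → run F
t=11: queue=[H,E,B,A,D,G] q_used=0 → run H
t=12: queue=[H,E,B,A,D,G] q_used=1 → run H
t=13: queue=[E,B,A,D,G] q_used=0 → run E
t=14: queue=[E,B,A,D,G] q_used=1 → run E
t=15: queue=[E,B,A,D,G] q_used=2 → run E
t=16: queue=[E,B,A,D,G] q_used=3 → run E
t=17: queue=[B,A,D,G] q_used=0 → run B
t=18: queue=[B,A,D,G] q_used=1 → run B
t=19: queue=[B,A,D,G] q_used=2 → run B
t=20: queue=[B,A,D,G] q_used=3 → run B
t=21: queue=[A,D,G,B] q_used=0 → run A
t=22: queue=[D,G,B] q_used=0 → run D
t=23: queue=[D,G,B] q_used=1 → run D
t=24: queue=[D,G,B] q_used=2 → run D
t=25: queue=[D,G,B] q_used=3 → run D
t=26: queue=[G,B,D] q_used=0 → run G
t=27: queue=[G,B,D] q_used=1 → run G
t=28: queue=[B,D] q_used=0 → run B
t=29: queue=[D] q_used=0 → run D
t=30: queue=[D] q_used=1 → run D
t=31: queue=[D] q_used=2 → run D
t=32: queue=[D] q_used=3 → run D
t=33: (idle)
t=34: (idle)
t=35: (idle)
t=36: (idle)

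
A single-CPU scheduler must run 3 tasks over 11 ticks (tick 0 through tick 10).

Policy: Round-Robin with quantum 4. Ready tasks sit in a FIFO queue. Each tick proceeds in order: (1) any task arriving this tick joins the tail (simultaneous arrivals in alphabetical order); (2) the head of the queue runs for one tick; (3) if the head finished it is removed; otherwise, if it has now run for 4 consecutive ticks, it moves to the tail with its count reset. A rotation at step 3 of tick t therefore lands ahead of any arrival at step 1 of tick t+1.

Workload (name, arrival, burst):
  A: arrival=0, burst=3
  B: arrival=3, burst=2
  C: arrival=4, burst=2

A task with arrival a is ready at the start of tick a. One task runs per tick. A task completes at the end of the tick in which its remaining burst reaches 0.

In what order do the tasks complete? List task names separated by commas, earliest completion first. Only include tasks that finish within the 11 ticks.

t=0: queue=[A] q_used=0 → run A
t=1: queue=[A] q_used=1 → run A
t=2: queue=[A] q_used=2 → run A
t=3: queue=[B] q_used=0 → run B
t=4: queue=[B,C] q_used=1 → run B
t=5: queue=[C] q_used=0 → run C
t=6: queue=[C] q_used=1 → run C
t=7: (idle)
t=8: (idle)
t=9: (idle)
t=10: (idle)

completion order = A, B, C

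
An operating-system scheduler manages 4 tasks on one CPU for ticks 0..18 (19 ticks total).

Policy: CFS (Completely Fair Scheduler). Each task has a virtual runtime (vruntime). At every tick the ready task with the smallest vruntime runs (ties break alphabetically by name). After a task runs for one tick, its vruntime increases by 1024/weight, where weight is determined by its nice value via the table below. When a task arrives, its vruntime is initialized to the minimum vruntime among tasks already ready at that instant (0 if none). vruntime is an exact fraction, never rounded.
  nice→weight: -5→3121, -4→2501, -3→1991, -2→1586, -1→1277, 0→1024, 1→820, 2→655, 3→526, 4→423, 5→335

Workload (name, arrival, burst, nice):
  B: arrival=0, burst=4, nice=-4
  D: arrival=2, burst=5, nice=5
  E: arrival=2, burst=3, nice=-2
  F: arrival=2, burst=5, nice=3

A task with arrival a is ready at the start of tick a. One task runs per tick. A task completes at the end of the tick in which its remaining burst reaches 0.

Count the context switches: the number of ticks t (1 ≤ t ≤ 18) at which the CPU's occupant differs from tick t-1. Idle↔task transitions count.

t=0: vr[B=0] → run B
t=1: vr[B=1024/2501] → run B
t=2: vr[B=2048/2501 D=2048/2501 E=2048/2501 F=2048/2501] → run B
t=3: vr[B=3072/2501 D=2048/2501 E=2048/2501 F=2048/2501] → run D
t=4: vr[B=3072/2501 D=3247104/837835 E=2048/2501 F=2048/2501] → run E
t=5: vr[B=3072/2501 D=3247104/837835 E=47616/32513 F=2048/2501] → run F
t=6: vr[B=3072/2501 D=3247104/837835 E=47616/32513 F=1819136/657763] → run B
t=7: vr[D=3247104/837835 E=47616/32513 F=1819136/657763] → run E
t=8: vr[D=3247104/837835 E=68608/32513 F=1819136/657763] → run E
t=9: vr[D=3247104/837835 F=1819136/657763] → run F
t=10: vr[D=3247104/837835 F=3099648/657763] → run D
t=11: vr[D=5808128/837835 F=3099648/657763] → run F
t=12: vr[D=5808128/837835 F=4380160/657763] → run F
t=13: vr[D=5808128/837835 F=5660672/657763] → run D
t=14: vr[D=8369152/837835 F=5660672/657763] → run F
t=15: vr[D=8369152/837835] → run D
t=16: vr[D=10930176/837835] → run D
t=17: (idle)
t=18: (idle)

context switches = 12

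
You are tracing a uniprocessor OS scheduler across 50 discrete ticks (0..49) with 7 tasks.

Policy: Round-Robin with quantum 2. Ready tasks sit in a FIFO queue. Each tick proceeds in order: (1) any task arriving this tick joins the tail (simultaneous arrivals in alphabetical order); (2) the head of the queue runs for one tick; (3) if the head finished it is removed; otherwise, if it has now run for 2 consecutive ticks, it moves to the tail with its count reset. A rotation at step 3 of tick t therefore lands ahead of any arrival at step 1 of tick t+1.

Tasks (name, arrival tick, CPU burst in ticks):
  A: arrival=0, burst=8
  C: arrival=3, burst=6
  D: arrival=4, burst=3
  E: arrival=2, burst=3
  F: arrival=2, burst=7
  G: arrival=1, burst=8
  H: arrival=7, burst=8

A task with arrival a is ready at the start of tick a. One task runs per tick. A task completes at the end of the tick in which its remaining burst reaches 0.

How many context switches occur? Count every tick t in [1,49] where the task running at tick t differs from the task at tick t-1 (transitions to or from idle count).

context switches = 23

t=0: queue=[A] q_used=0 → run A
t=1: queue=[A,G] q_used=1 → run A
t=2: queue=[G,A,E,F] q_used=0 → run G
t=3: queue=[G,A,E,F,C] q_used=1 → run G
t=4: queue=[A,E,F,C,G,D] q_used=0 → run A
t=5: queue=[A,E,F,C,G,D] q_used=1 → run A
t=6: queue=[E,F,C,G,D,A] q_used=0 → run E
t=7: queue=[E,F,C,G,D,A,H] q_used=1 → run E
t=8: queue=[F,C,G,D,A,H,E] q_used=0 → run F
t=9: queue=[F,C,G,D,A,H,E] q_used=1 → run F
t=10: queue=[C,G,D,A,H,E,F] q_used=0 → run C
t=11: queue=[C,G,D,A,H,E,F] q_used=1 → run C
t=12: queue=[G,D,A,H,E,F,C] q_used=0 → run G
t=13: queue=[G,D,A,H,E,F,C] q_used=1 → run G
t=14: queue=[D,A,H,E,F,C,G] q_used=0 → run D
t=15: queue=[D,A,H,E,F,C,G] q_used=1 → run D
t=16: queue=[A,H,E,F,C,G,D] q_used=0 → run A
t=17: queue=[A,H,E,F,C,G,D] q_used=1 → run A
t=18: queue=[H,E,F,C,G,D,A] q_used=0 → run H
t=19: queue=[H,E,F,C,G,D,A] q_used=1 → run H
t=20: queue=[E,F,C,G,D,A,H] q_used=0 → run E
t=21: queue=[F,C,G,D,A,H] q_used=0 → run F
t=22: queue=[F,C,G,D,A,H] q_used=1 → run F
t=23: queue=[C,G,D,A,H,F] q_used=0 → run C
t=24: queue=[C,G,D,A,H,F] q_used=1 → run C
t=25: queue=[G,D,A,H,F,C] q_used=0 → run G
t=26: queue=[G,D,A,H,F,C] q_used=1 → run G
t=27: queue=[D,A,H,F,C,G] q_used=0 → run D
t=28: queue=[A,H,F,C,G] q_used=0 → run A
t=29: queue=[A,H,F,C,G] q_used=1 → run A
t=30: queue=[H,F,C,G] q_used=0 → run H
t=31: queue=[H,F,C,G] q_used=1 → run H
t=32: queue=[F,C,G,H] q_used=0 → run F
t=33: queue=[F,C,G,H] q_used=1 → run F
t=34: queue=[C,G,H,F] q_used=0 → run C
t=35: queue=[C,G,H,F] q_used=1 → run C
t=36: queue=[G,H,F] q_used=0 → run G
t=37: queue=[G,H,F] q_used=1 → run G
t=38: queue=[H,F] q_used=0 → run H
t=39: queue=[H,F] q_used=1 → run H
t=40: queue=[F,H] q_used=0 → run F
t=41: queue=[H] q_used=0 → run H
t=42: queue=[H] q_used=1 → run H
t=43: (idle)
t=44: (idle)
t=45: (idle)
t=46: (idle)
t=47: (idle)
t=48: (idle)
t=49: (idle)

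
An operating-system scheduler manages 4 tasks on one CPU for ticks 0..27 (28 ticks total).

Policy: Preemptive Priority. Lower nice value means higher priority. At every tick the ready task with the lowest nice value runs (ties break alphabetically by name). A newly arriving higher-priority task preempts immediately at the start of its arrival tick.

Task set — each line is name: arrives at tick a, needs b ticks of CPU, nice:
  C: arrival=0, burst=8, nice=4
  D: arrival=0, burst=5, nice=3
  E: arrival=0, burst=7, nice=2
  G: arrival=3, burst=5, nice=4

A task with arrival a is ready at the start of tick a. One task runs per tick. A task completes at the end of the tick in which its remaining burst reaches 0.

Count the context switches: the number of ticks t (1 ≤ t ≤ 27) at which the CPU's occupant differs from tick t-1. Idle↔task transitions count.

context switches = 4

t=0: ready={C,D,E} → run E
t=1: ready={C,D,E} → run E
t=2: ready={C,D,E} → run E
t=3: ready={C,D,E,G} → run E
t=4: ready={C,D,E,G} → run E
t=5: ready={C,D,E,G} → run E
t=6: ready={C,D,E,G} → run E
t=7: ready={C,D,G} → run D
t=8: ready={C,D,G} → run D
t=9: ready={C,D,G} → run D
t=10: ready={C,D,G} → run D
t=11: ready={C,D,G} → run D
t=12: ready={C,G} → run C
t=13: ready={C,G} → run C
t=14: ready={C,G} → run C
t=15: ready={C,G} → run C
t=16: ready={C,G} → run C
t=17: ready={C,G} → run C
t=18: ready={C,G} → run C
t=19: ready={C,G} → run C
t=20: ready={G} → run G
t=21: ready={G} → run G
t=22: ready={G} → run G
t=23: ready={G} → run G
t=24: ready={G} → run G
t=25: (idle)
t=26: (idle)
t=27: (idle)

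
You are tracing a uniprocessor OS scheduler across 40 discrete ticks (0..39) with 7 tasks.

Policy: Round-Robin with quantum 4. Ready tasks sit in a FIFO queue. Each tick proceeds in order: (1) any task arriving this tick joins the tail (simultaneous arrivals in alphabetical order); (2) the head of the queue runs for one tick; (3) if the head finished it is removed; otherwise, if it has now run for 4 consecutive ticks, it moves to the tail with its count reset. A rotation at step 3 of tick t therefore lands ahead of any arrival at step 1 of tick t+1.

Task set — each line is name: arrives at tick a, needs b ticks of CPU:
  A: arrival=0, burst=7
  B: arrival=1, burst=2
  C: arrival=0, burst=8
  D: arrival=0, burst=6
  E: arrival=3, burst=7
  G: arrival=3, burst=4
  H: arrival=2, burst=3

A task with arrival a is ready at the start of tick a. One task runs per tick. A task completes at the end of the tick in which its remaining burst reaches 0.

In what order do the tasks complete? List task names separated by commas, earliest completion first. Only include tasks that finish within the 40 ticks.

t=0: queue=[A,C,D] q_used=0 → run A
t=1: queue=[A,C,D,B] q_used=1 → run A
t=2: queue=[A,C,D,B,H] q_used=2 → run A
t=3: queue=[A,C,D,B,H,E,G] q_used=3 → run A
t=4: queue=[C,D,B,H,E,G,A] q_used=0 → run C
t=5: queue=[C,D,B,H,E,G,A] q_used=1 → run C
t=6: queue=[C,D,B,H,E,G,A] q_used=2 → run C
t=7: queue=[C,D,B,H,E,G,A] q_used=3 → run C
t=8: queue=[D,B,H,E,G,A,C] q_used=0 → run D
t=9: queue=[D,B,H,E,G,A,C] q_used=1 → run D
t=10: queue=[D,B,H,E,G,A,C] q_used=2 → run D
t=11: queue=[D,B,H,E,G,A,C] q_used=3 → run D
t=12: queue=[B,H,E,G,A,C,D] q_used=0 → run B
t=13: queue=[B,H,E,G,A,C,D] q_used=1 → run B
t=14: queue=[H,E,G,A,C,D] q_used=0 → run H
t=15: queue=[H,E,G,A,C,D] q_used=1 → run H
t=16: queue=[H,E,G,A,C,D] q_used=2 → run H
t=17: queue=[E,G,A,C,D] q_used=0 → run E
t=18: queue=[E,G,A,C,D] q_used=1 → run E
t=19: queue=[E,G,A,C,D] q_used=2 → run E
t=20: queue=[E,G,A,C,D] q_used=3 → run E
t=21: queue=[G,A,C,D,E] q_used=0 → run G
t=22: queue=[G,A,C,D,E] q_used=1 → run G
t=23: queue=[G,A,C,D,E] q_used=2 → run G
t=24: queue=[G,A,C,D,E] q_used=3 → run G
t=25: queue=[A,C,D,E] q_used=0 → run A
t=26: queue=[A,C,D,E] q_used=1 → run A
t=27: queue=[A,C,D,E] q_used=2 → run A
t=28: queue=[C,D,E] q_used=0 → run C
t=29: queue=[C,D,E] q_used=1 → run C
t=30: queue=[C,D,E] q_used=2 → run C
t=31: queue=[C,D,E] q_used=3 → run C
t=32: queue=[D,E] q_used=0 → run D
t=33: queue=[D,E] q_used=1 → run D
t=34: queue=[E] q_used=0 → run E
t=35: queue=[E] q_used=1 → run E
t=36: queue=[E] q_used=2 → run E
t=37: (idle)
t=38: (idle)
t=39: (idle)

completion order = B, H, G, A, C, D, E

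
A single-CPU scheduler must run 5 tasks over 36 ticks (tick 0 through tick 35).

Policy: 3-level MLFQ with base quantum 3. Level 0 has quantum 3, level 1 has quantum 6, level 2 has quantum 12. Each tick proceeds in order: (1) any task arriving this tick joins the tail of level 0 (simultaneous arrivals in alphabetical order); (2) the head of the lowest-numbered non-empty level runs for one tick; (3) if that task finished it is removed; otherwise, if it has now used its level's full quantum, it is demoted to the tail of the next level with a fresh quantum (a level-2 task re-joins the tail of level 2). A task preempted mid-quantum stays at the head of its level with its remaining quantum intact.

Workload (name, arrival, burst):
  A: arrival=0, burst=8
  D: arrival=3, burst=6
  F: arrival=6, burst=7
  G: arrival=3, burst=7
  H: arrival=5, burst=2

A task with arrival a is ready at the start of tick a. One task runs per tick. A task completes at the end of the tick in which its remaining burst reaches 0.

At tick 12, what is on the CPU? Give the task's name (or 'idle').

running at tick 12 = F

t=0: L0/L1/L2 = A/-/- → run A
t=1: L0/L1/L2 = A/-/- → run A
t=2: L0/L1/L2 = A/-/- → run A
t=3: L0/L1/L2 = DG/A/- → run D
t=4: L0/L1/L2 = DG/A/- → run D
t=5: L0/L1/L2 = DGH/A/- → run D
t=6: L0/L1/L2 = GHF/AD/- → run G
t=7: L0/L1/L2 = GHF/AD/- → run G
t=8: L0/L1/L2 = GHF/AD/- → run G
t=9: L0/L1/L2 = HF/ADG/- → run H
t=10: L0/L1/L2 = HF/ADG/- → run H
t=11: L0/L1/L2 = F/ADG/- → run F
t=12: L0/L1/L2 = F/ADG/- → run F
t=13: L0/L1/L2 = F/ADG/- → run F
t=14: L0/L1/L2 = -/ADGF/- → run A
t=15: L0/L1/L2 = -/ADGF/- → run A
t=16: L0/L1/L2 = -/ADGF/- → run A
t=17: L0/L1/L2 = -/ADGF/- → run A
t=18: L0/L1/L2 = -/ADGF/- → run A
t=19: L0/L1/L2 = -/DGF/- → run D
t=20: L0/L1/L2 = -/DGF/- → run D
t=21: L0/L1/L2 = -/DGF/- → run D
t=22: L0/L1/L2 = -/GF/- → run G
t=23: L0/L1/L2 = -/GF/- → run G
t=24: L0/L1/L2 = -/GF/- → run G
t=25: L0/L1/L2 = -/GF/- → run G
t=26: L0/L1/L2 = -/F/- → run F
t=27: L0/L1/L2 = -/F/- → run F
t=28: L0/L1/L2 = -/F/- → run F
t=29: L0/L1/L2 = -/F/- → run F
t=30: (idle)
t=31: (idle)
t=32: (idle)
t=33: (idle)
t=34: (idle)
t=35: (idle)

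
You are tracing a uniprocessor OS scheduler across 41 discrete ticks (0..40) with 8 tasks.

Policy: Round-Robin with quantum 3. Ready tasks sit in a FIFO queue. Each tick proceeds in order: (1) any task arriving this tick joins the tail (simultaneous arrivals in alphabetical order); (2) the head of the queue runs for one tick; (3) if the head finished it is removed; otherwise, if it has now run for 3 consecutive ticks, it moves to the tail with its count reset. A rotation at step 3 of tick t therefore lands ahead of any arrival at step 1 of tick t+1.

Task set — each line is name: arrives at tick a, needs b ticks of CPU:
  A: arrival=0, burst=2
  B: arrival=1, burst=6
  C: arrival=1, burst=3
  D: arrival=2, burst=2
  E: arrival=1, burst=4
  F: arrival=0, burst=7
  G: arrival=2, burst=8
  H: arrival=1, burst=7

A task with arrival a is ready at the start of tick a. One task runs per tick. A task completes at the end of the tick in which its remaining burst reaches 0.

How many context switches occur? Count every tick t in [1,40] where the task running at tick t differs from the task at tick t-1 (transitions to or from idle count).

context switches = 16

t=0: queue=[A,F] q_used=0 → run A
t=1: queue=[A,F,B,C,E,H] q_used=1 → run A
t=2: queue=[F,B,C,E,H,D,G] q_used=0 → run F
t=3: queue=[F,B,C,E,H,D,G] q_used=1 → run F
t=4: queue=[F,B,C,E,H,D,G] q_used=2 → run F
t=5: queue=[B,C,E,H,D,G,F] q_used=0 → run B
t=6: queue=[B,C,E,H,D,G,F] q_used=1 → run B
t=7: queue=[B,C,E,H,D,G,F] q_used=2 → run B
t=8: queue=[C,E,H,D,G,F,B] q_used=0 → run C
t=9: queue=[C,E,H,D,G,F,B] q_used=1 → run C
t=10: queue=[C,E,H,D,G,F,B] q_used=2 → run C
t=11: queue=[E,H,D,G,F,B] q_used=0 → run E
t=12: queue=[E,H,D,G,F,B] q_used=1 → run E
t=13: queue=[E,H,D,G,F,B] q_used=2 → run E
t=14: queue=[H,D,G,F,B,E] q_used=0 → run H
t=15: queue=[H,D,G,F,B,E] q_used=1 → run H
t=16: queue=[H,D,G,F,B,E] q_used=2 → run H
t=17: queue=[D,G,F,B,E,H] q_used=0 → run D
t=18: queue=[D,G,F,B,E,H] q_used=1 → run D
t=19: queue=[G,F,B,E,H] q_used=0 → run G
t=20: queue=[G,F,B,E,H] q_used=1 → run G
t=21: queue=[G,F,B,E,H] q_used=2 → run G
t=22: queue=[F,B,E,H,G] q_used=0 → run F
t=23: queue=[F,B,E,H,G] q_used=1 → run F
t=24: queue=[F,B,E,H,G] q_used=2 → run F
t=25: queue=[B,E,H,G,F] q_used=0 → run B
t=26: queue=[B,E,H,G,F] q_used=1 → run B
t=27: queue=[B,E,H,G,F] q_used=2 → run B
t=28: queue=[E,H,G,F] q_used=0 → run E
t=29: queue=[H,G,F] q_used=0 → run H
t=30: queue=[H,G,F] q_used=1 → run H
t=31: queue=[H,G,F] q_used=2 → run H
t=32: queue=[G,F,H] q_used=0 → run G
t=33: queue=[G,F,H] q_used=1 → run G
t=34: queue=[G,F,H] q_used=2 → run G
t=35: queue=[F,H,G] q_used=0 → run F
t=36: queue=[H,G] q_used=0 → run H
t=37: queue=[G] q_used=0 → run G
t=38: queue=[G] q_used=1 → run G
t=39: (idle)
t=40: (idle)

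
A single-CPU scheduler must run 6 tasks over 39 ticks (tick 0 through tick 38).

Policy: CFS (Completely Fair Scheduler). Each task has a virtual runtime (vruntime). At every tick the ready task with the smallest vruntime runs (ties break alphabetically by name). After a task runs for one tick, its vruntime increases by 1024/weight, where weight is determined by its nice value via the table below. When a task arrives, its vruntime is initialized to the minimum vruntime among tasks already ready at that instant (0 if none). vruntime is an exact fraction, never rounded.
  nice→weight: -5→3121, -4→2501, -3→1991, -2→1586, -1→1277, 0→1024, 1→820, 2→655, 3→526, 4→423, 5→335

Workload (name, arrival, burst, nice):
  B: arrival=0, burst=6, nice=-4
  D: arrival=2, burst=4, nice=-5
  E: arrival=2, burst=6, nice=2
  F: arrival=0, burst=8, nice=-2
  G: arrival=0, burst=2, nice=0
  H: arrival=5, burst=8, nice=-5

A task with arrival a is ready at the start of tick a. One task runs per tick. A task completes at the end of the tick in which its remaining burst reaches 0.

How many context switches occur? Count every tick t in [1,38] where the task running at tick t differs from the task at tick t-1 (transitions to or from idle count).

context switches = 30

t=0: vr[B=0 F=0 G=0] → run B
t=1: vr[B=1024/2501 F=0 G=0] → run F
t=2: vr[B=1024/2501 D=0 E=0 F=512/793 G=0] → run D
t=3: vr[B=1024/2501 D=1024/3121 E=0 F=512/793 G=0] → run E
t=4: vr[B=1024/2501 D=1024/3121 E=1024/655 F=512/793 G=0] → run G
t=5: vr[B=1024/2501 D=1024/3121 E=1024/655 F=512/793 G=1 H=1024/3121] → run D
t=6: vr[B=1024/2501 D=2048/3121 E=1024/655 F=512/793 G=1 H=1024/3121] → run H
t=7: vr[B=1024/2501 D=2048/3121 E=1024/655 F=512/793 G=1 H=2048/3121] → run B
t=8: vr[B=2048/2501 D=2048/3121 E=1024/655 F=512/793 G=1 H=2048/3121] → run F
t=9: vr[B=2048/2501 D=2048/3121 E=1024/655 F=1024/793 G=1 H=2048/3121] → run D
t=10: vr[B=2048/2501 D=3072/3121 E=1024/655 F=1024/793 G=1 H=2048/3121] → run H
t=11: vr[B=2048/2501 D=3072/3121 E=1024/655 F=1024/793 G=1 H=3072/3121] → run B
t=12: vr[B=3072/2501 D=3072/3121 E=1024/655 F=1024/793 G=1 H=3072/3121] → run D
t=13: vr[B=3072/2501 E=1024/655 F=1024/793 G=1 H=3072/3121] → run H
t=14: vr[B=3072/2501 E=1024/655 F=1024/793 G=1 H=4096/3121] → run G
t=15: vr[B=3072/2501 E=1024/655 F=1024/793 H=4096/3121] → run B
t=16: vr[B=4096/2501 E=1024/655 F=1024/793 H=4096/3121] → run F
t=17: vr[B=4096/2501 E=1024/655 F=1536/793 H=4096/3121] → run H
t=18: vr[B=4096/2501 E=1024/655 F=1536/793 H=5120/3121] → run E
t=19: vr[B=4096/2501 E=2048/655 F=1536/793 H=5120/3121] → run B
t=20: vr[B=5120/2501 E=2048/655 F=1536/793 H=5120/3121] → run H
t=21: vr[B=5120/2501 E=2048/655 F=1536/793 H=6144/3121] → run F
t=22: vr[B=5120/2501 E=2048/655 F=2048/793 H=6144/3121] → run H
t=23: vr[B=5120/2501 E=2048/655 F=2048/793 H=7168/3121] → run B
t=24: vr[E=2048/655 F=2048/793 H=7168/3121] → run H
t=25: vr[E=2048/655 F=2048/793 H=8192/3121] → run F
t=26: vr[E=2048/655 F=2560/793 H=8192/3121] → run H
t=27: vr[E=2048/655 F=2560/793] → run E
t=28: vr[E=3072/655 F=2560/793] → run F
t=29: vr[E=3072/655 F=3072/793] → run F
t=30: vr[E=3072/655 F=3584/793] → run F
t=31: vr[E=3072/655] → run E
t=32: vr[E=4096/655] → run E
t=33: vr[E=1024/131] → run E
t=34: (idle)
t=35: (idle)
t=36: (idle)
t=37: (idle)
t=38: (idle)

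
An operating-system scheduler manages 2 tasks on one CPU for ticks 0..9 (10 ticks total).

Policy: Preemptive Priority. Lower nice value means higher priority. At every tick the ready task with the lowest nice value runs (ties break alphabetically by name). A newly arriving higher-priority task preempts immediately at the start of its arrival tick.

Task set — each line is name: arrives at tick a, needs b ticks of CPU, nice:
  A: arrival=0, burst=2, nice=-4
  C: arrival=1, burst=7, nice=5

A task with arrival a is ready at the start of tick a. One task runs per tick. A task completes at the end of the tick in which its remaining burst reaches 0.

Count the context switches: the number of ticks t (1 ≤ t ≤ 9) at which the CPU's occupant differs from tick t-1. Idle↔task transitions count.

t=0: ready={A} → run A
t=1: ready={A,C} → run A
t=2: ready={C} → run C
t=3: ready={C} → run C
t=4: ready={C} → run C
t=5: ready={C} → run C
t=6: ready={C} → run C
t=7: ready={C} → run C
t=8: ready={C} → run C
t=9: (idle)

context switches = 2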